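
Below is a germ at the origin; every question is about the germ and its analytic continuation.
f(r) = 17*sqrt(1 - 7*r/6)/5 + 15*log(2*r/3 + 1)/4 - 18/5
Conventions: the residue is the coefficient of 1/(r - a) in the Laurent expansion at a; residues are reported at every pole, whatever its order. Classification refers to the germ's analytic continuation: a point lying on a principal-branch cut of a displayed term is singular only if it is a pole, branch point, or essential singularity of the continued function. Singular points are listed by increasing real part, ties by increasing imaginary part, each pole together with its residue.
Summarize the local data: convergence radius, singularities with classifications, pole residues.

Branch term (17/5)*sqrt(1 - r/(6/7)): its argument vanishes at r = 6/7, a square-root branch point, modulus 6/7.
Branch term (15/4)*log(1 - r/(-3/2)): its argument vanishes at r = -3/2, a logarithmic branch point, modulus 3/2.
The radius of convergence is the smallest modulus among the singular points: 6/7.
List the singular points by increasing real part (a conjugate pair: the negative imaginary part first).

Radius of convergence at 0: 6/7.
At -3/2: a logarithmic branch point.
At 6/7: an algebraic (square-root) branch point.


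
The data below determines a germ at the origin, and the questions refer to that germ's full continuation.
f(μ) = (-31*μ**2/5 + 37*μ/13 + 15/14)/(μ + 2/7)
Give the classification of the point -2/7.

The point is a pole of order 1.

The denominator factor μ + 2/7 vanishes at -2/7 and appears to the power 1; the numerator there equals -1579/6370, nonzero, and no other factor vanishes.
Hence a pole whose order is the multiplicity, 1.


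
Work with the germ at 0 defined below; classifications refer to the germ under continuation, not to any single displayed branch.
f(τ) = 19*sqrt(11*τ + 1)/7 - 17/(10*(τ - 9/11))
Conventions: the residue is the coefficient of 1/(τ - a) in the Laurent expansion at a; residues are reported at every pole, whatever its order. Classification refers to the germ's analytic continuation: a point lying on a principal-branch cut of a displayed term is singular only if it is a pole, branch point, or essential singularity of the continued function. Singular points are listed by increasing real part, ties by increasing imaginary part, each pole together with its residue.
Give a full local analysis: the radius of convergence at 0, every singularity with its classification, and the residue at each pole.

Denominator factor (τ - 9/11): pole of order 1 at 9/11, modulus 9/11.
Branch term (19/7)*sqrt(1 - τ/(-1/11)): its argument vanishes at τ = -1/11, a square-root branch point, modulus 1/11.
The radius of convergence is the smallest modulus among the singular points: 1/11.
The branch term is analytic at 9/11 and contributes nothing to the residue; only the rational part matters.
At the order-1 pole 9/11 set g(τ) = (τ - (9/11))*(rational part) = -17/10.
Simple pole: residue = g(a) at a = 9/11, which is -17/10.
List the singular points by increasing real part (a conjugate pair: the negative imaginary part first).

Radius of convergence at 0: 1/11.
At -1/11: an algebraic (square-root) branch point.
At 9/11: a pole of order 1; residue -17/10.


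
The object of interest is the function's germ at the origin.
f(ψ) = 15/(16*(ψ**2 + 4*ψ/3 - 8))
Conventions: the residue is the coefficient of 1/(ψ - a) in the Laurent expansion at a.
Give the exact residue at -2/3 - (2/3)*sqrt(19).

The factor ψ**2 + 4*ψ/3 - 8 splits as (ψ - a)(ψ - a') with a = -2/3 - (2/3)*sqrt(19), a' = -2/3 + (2/3)*sqrt(19). At the order-1 pole a set g(ψ) = (ψ - a)*f(ψ) = [15/16] / (ψ - a').
Simple pole: residue = g(a) at a = -2/3 - (2/3)*sqrt(19), which is -(45/1216)*sqrt(19).

The residue is -(45/1216)*sqrt(19).


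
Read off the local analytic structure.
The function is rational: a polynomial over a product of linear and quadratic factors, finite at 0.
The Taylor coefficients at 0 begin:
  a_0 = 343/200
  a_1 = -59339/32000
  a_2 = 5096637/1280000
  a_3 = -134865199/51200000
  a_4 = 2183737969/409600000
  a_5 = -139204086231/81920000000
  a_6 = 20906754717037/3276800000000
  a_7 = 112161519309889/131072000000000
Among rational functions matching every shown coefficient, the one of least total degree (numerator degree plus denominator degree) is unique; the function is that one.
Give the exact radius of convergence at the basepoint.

The radius of convergence is -3/2 + (1/6)*sqrt(177).

No rational of total degree below 6 reproduces all 8 coefficients; solving the [1/5] Pade equations on them gives f(w) = (17*w/12 - 40/3)/((w + 10/7)**3*(w**2 + 3*w - 8/3)), whose expansion matches every shown term.
Denominator factor (w**2 + 3*w - 8/3): discriminant 59/3, real irrational roots -3/2 + (1/6)*sqrt(177) and -3/2 - (1/6)*sqrt(177); poles of order 1, moduli -3/2 + (1/6)*sqrt(177) and 3/2 + (1/6)*sqrt(177).
Denominator factor (w + 10/7)^3: pole of order 3 at -10/7, modulus 10/7.
The radius of convergence is the smallest modulus among the singular points: -3/2 + (1/6)*sqrt(177).


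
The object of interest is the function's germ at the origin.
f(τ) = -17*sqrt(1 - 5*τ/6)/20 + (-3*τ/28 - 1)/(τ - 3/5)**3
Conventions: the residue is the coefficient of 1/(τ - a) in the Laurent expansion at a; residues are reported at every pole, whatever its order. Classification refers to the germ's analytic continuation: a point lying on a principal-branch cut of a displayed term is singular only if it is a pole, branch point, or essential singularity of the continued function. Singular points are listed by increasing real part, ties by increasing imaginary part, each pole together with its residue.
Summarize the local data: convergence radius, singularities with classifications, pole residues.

Radius of convergence at 0: 3/5.
At 3/5: a pole of order 3; residue 0.
At 6/5: an algebraic (square-root) branch point.

Denominator factor (τ - 3/5)^3: pole of order 3 at 3/5, modulus 3/5.
Branch term (-17/20)*sqrt(1 - τ/(6/5)): its argument vanishes at τ = 6/5, a square-root branch point, modulus 6/5.
The radius of convergence is the smallest modulus among the singular points: 3/5.
The branch term is analytic at 3/5 and contributes nothing to the residue; only the rational part matters.
At the order-3 pole 3/5 set g(τ) = (τ - (3/5))^3*(rational part) = -3*τ/28 - 1.
Order-3 pole: residue = g''(a)/2; g''(3/5) = 0, so the residue is 0.
List the singular points by increasing real part (a conjugate pair: the negative imaginary part first).


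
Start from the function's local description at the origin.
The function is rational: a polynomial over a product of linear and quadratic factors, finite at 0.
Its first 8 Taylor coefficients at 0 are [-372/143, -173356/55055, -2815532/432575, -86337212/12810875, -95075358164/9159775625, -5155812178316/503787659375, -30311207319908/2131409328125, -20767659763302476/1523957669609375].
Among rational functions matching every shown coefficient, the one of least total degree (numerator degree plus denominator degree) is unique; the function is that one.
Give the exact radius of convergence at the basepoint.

The radius of convergence is -1/20 + (1/60)*sqrt(3309).

No rational of total degree below 5 reproduces all 8 coefficients; solving the [2/3] Pade equations on them gives f(α) = (-8*α**2/15 - 16*α/21 - 31/13)/((α - 1)*(α**2 - α/10 - 11/12)), whose expansion matches every shown term.
Denominator factor (α**2 - α/10 - 11/12): discriminant 1103/300, real irrational roots 1/20 + (1/60)*sqrt(3309) and 1/20 - (1/60)*sqrt(3309); poles of order 1, moduli 1/20 + (1/60)*sqrt(3309) and -1/20 + (1/60)*sqrt(3309).
Denominator factor (α - 1): pole of order 1 at 1, modulus 1.
The radius of convergence is the smallest modulus among the singular points: -1/20 + (1/60)*sqrt(3309).


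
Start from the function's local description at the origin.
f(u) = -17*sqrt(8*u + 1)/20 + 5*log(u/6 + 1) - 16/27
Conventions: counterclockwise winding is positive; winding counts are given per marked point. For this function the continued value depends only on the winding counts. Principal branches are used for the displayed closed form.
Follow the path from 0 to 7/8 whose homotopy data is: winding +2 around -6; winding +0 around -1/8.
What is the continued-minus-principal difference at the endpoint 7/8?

The rational part is single-valued and drops out of the difference; each branch term changes only by its own monodromy.
(-17/20)*sqrt(1 - u/(-1/8)): winding +0 is even, the square root returns to the same sheet, contribution 0.
(5)*log(1 - u/(-6)): each positive loop around -6 adds 2*pi*i to the log, so winding +2 contributes (5)*(2)*2*pi*i = (20)*pi*i.
Summing the contributions at u = 7/8 gives (20)*pi*i.

Continued minus principal equals (20)*pi*i.


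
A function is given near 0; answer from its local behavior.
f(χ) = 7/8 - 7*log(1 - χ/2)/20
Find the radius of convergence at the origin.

Branch term (-7/20)*log(1 - χ/(2)): its argument vanishes at χ = 2, a logarithmic branch point, modulus 2.
The radius of convergence is the smallest modulus among the singular points: 2.

The radius of convergence is 2.


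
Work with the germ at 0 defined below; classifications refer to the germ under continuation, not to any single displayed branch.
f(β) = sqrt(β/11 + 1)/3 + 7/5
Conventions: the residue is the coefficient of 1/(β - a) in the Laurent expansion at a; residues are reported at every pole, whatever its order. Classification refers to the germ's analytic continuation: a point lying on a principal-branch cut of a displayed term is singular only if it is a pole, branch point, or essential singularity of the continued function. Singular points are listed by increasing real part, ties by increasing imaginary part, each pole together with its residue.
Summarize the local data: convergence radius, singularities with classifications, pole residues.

Branch term (1/3)*sqrt(1 - β/(-11)): its argument vanishes at β = -11, a square-root branch point, modulus 11.
The radius of convergence is the smallest modulus among the singular points: 11.

Radius of convergence at 0: 11.
At -11: an algebraic (square-root) branch point.


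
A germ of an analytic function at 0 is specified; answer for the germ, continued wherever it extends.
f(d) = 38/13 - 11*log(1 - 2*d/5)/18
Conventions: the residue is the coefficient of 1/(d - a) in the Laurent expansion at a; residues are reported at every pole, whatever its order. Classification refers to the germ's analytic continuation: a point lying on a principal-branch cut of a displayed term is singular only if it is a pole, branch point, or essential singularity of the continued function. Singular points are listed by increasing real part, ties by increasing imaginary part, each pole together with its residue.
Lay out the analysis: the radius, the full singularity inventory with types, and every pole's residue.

Branch term (-11/18)*log(1 - d/(5/2)): its argument vanishes at d = 5/2, a logarithmic branch point, modulus 5/2.
The radius of convergence is the smallest modulus among the singular points: 5/2.

Radius of convergence at 0: 5/2.
At 5/2: a logarithmic branch point.


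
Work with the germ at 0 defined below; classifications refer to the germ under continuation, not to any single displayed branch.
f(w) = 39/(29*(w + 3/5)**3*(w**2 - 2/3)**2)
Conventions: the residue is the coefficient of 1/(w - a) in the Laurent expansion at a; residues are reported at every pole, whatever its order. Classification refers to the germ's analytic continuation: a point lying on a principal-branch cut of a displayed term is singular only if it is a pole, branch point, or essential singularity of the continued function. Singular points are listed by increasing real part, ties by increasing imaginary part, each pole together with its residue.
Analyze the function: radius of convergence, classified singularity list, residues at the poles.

Denominator factor (w + 3/5)^3: pole of order 3 at -3/5, modulus 3/5.
Denominator factor (w**2 - 2/3)^2: discriminant 8/3, real irrational roots (1/3)*sqrt(6) and -(1/3)*sqrt(6); poles of order 2, moduli (1/3)*sqrt(6) and (1/3)*sqrt(6).
The radius of convergence is the smallest modulus among the singular points: 3/5.
The factor w**2 - 2/3 splits as (w - a)(w - a') with a = -(1/3)*sqrt(6), a' = (1/3)*sqrt(6). At the order-2 pole a set g(w) = (w - a)^2*f(w) = [39/(29*(w + 3/5)**3)] / (w - a')^2.
Order-2 pole: residue = g'(a); g'(-(1/3)*sqrt(6)) = -3043828125/8115389 - (19850761125/129846224)*sqrt(6), so the residue is -3043828125/8115389 - (19850761125/129846224)*sqrt(6).
At the order-3 pole -3/5 set g(w) = (w - (-3/5))^3*f(w) = 39/(29*(w**2 - 2/3)**2).
Order-3 pole: residue = g''(a)/2; g''(-3/5) = 12175312500/8115389, so the residue is 6087656250/8115389.
The factor w**2 - 2/3 splits as (w - a)(w - a') with a = (1/3)*sqrt(6), a' = -(1/3)*sqrt(6). At the order-2 pole a set g(w) = (w - a)^2*f(w) = [39/(29*(w + 3/5)**3)] / (w - a')^2.
Order-2 pole: residue = g'(a); g'((1/3)*sqrt(6)) = -3043828125/8115389 + (19850761125/129846224)*sqrt(6), so the residue is -3043828125/8115389 + (19850761125/129846224)*sqrt(6).
List the singular points by increasing real part (a conjugate pair: the negative imaginary part first).

Radius of convergence at 0: 3/5.
At -(1/3)*sqrt(6): a pole of order 2; residue -3043828125/8115389 - (19850761125/129846224)*sqrt(6).
At -3/5: a pole of order 3; residue 6087656250/8115389.
At (1/3)*sqrt(6): a pole of order 2; residue -3043828125/8115389 + (19850761125/129846224)*sqrt(6).


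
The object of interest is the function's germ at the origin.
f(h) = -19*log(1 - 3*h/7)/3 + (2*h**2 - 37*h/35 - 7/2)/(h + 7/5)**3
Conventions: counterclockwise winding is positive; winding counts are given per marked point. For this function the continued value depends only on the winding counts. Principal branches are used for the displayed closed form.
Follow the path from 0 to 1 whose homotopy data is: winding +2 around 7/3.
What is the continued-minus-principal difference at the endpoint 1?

The rational part is single-valued and drops out of the difference; each branch term changes only by its own monodromy.
(-19/3)*log(1 - h/(7/3)): each positive loop around 7/3 adds 2*pi*i to the log, so winding +2 contributes (-19/3)*(2)*2*pi*i = -(76/3)*pi*i.
Summing the contributions at h = 1 gives -(76/3)*pi*i.

Continued minus principal equals -(76/3)*pi*i.


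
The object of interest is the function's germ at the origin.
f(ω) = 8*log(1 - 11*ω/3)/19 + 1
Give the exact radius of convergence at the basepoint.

Branch term (8/19)*log(1 - ω/(3/11)): its argument vanishes at ω = 3/11, a logarithmic branch point, modulus 3/11.
The radius of convergence is the smallest modulus among the singular points: 3/11.

The radius of convergence is 3/11.


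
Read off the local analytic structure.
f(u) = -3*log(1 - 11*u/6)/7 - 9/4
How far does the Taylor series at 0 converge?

The radius of convergence is 6/11.

Branch term (-3/7)*log(1 - u/(6/11)): its argument vanishes at u = 6/11, a logarithmic branch point, modulus 6/11.
The radius of convergence is the smallest modulus among the singular points: 6/11.


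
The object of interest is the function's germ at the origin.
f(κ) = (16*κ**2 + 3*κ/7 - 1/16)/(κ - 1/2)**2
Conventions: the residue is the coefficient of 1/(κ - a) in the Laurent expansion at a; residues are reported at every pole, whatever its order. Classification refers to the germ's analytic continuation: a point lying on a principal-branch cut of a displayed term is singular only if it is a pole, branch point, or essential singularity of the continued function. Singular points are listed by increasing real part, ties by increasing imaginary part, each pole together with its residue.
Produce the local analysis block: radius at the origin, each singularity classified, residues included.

Radius of convergence at 0: 1/2.
At 1/2: a pole of order 2; residue 115/7.

Denominator factor (κ - 1/2)^2: pole of order 2 at 1/2, modulus 1/2.
The radius of convergence is the smallest modulus among the singular points: 1/2.
At the order-2 pole 1/2 set g(κ) = (κ - (1/2))^2*f(κ) = 16*κ**2 + 3*κ/7 - 1/16.
Order-2 pole: residue = g'(a); g'(1/2) = 115/7, so the residue is 115/7.


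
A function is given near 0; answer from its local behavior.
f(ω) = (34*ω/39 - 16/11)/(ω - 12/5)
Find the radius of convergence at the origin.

Denominator factor (ω - 12/5): pole of order 1 at 12/5, modulus 12/5.
The radius of convergence is the smallest modulus among the singular points: 12/5.

The radius of convergence is 12/5.


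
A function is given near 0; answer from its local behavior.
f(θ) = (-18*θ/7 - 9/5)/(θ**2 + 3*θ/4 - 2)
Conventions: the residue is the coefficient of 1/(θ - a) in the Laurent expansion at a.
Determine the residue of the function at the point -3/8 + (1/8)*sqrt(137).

The factor θ**2 + 3*θ/4 - 2 splits as (θ - a)(θ - a') with a = -3/8 + (1/8)*sqrt(137), a' = -3/8 - (1/8)*sqrt(137). At the order-1 pole a set g(θ) = (θ - a)*f(θ) = [-18*θ/7 - 9/5] / (θ - a').
Simple pole: residue = g(a) at a = -3/8 + (1/8)*sqrt(137), which is -9/7 - (117/4795)*sqrt(137).

The residue is -9/7 - (117/4795)*sqrt(137).


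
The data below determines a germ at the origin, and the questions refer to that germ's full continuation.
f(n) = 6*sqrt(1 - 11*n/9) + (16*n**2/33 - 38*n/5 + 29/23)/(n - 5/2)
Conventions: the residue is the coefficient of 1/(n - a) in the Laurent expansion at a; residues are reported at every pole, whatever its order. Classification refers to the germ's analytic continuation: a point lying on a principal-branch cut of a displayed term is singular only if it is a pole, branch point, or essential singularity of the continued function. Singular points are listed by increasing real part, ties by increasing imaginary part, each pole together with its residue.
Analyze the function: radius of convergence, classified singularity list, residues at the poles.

Radius of convergence at 0: 9/11.
At 9/11: an algebraic (square-root) branch point.
At 5/2: a pole of order 1; residue -11164/759.

Denominator factor (n - 5/2): pole of order 1 at 5/2, modulus 5/2.
Branch term (6)*sqrt(1 - n/(9/11)): its argument vanishes at n = 9/11, a square-root branch point, modulus 9/11.
The radius of convergence is the smallest modulus among the singular points: 9/11.
The branch term is analytic at 5/2 and contributes nothing to the residue; only the rational part matters.
At the order-1 pole 5/2 set g(n) = (n - (5/2))*(rational part) = 16*n**2/33 - 38*n/5 + 29/23.
Simple pole: residue = g(a) at a = 5/2, which is -11164/759.
List the singular points by increasing real part (a conjugate pair: the negative imaginary part first).


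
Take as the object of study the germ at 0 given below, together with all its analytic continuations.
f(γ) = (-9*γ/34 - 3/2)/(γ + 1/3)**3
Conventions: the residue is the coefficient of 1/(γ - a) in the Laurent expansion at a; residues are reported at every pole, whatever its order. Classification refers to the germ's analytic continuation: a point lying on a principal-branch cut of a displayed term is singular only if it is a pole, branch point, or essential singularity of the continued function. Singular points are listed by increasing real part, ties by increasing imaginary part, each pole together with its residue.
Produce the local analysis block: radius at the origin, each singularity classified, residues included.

Radius of convergence at 0: 1/3.
At -1/3: a pole of order 3; residue 0.

Denominator factor (γ + 1/3)^3: pole of order 3 at -1/3, modulus 1/3.
The radius of convergence is the smallest modulus among the singular points: 1/3.
At the order-3 pole -1/3 set g(γ) = (γ - (-1/3))^3*f(γ) = -9*γ/34 - 3/2.
Order-3 pole: residue = g''(a)/2; g''(-1/3) = 0, so the residue is 0.


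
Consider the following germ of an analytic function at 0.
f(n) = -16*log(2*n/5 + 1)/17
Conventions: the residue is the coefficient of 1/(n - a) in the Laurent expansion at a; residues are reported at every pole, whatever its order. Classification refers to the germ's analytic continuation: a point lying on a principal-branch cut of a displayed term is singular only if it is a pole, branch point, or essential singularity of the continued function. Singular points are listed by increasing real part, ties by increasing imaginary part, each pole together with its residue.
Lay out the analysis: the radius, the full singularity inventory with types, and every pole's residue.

Radius of convergence at 0: 5/2.
At -5/2: a logarithmic branch point.

Branch term (-16/17)*log(1 - n/(-5/2)): its argument vanishes at n = -5/2, a logarithmic branch point, modulus 5/2.
The radius of convergence is the smallest modulus among the singular points: 5/2.


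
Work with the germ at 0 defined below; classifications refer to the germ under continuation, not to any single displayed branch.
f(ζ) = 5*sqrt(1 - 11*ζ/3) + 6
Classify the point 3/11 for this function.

The point is an algebraic (square-root) branch point.

The term (5)*sqrt(1 - ζ/(3/11)) has argument 1 - 3/11/(3/11) = 0 at 3/11: a square-root (algebraic, two-sheeted) branch point; the remaining terms are analytic or single-valued there.


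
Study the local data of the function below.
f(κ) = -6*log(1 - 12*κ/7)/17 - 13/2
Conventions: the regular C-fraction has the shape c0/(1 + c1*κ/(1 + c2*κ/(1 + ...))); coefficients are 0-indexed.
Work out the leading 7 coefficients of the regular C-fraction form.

Taylor coefficients (expand at 0): a_0 = -13/2, a_1 = 72/119, a_2 = 432/833, a_3 = 3456/5831, a_4 = 31104/40817, a_5 = 1492992/1428595, a_6 = 2985984/2000033.
c0 = a_0 = -13/2. Peel one level at a time: if S = 1 + c*κ/S' with S'(0) = 1, then c is the κ-coefficient of S and S' = c*κ/(S - 1).
S_1 = c0/f = 1 + (144/1547)*κ + (4320/48841)*κ^2 + ...; c1 = 144/1547.
S_2 = c1*κ/(S_1 - 1) = 1 + (-210/221)*κ + (-12/49)*κ^2 + ...; c2 = -210/221.
S_3 = c2*κ/(S_2 - 1) = 1 + (-442/1715)*κ + (-454376/2941225)*κ^2 + ...; c3 = -442/1715.
S_4 = c3*κ/(S_3 - 1) = 1 + (-1028/1715)*κ + (-48/245)*κ^2 + ...; c4 = -1028/1715.
S_5 = c4*κ/(S_4 - 1) = 1 + (-84/257)*κ + (-11448/66049)*κ^2 + ...; c5 = -84/257.
S_6 = c5*κ/(S_5 - 1) = 1 + (-954/1799)*κ + ...; c6 = -954/1799.

The regular C-fraction coefficients are [-13/2, 144/1547, -210/221, -442/1715, -1028/1715, -84/257, -954/1799].


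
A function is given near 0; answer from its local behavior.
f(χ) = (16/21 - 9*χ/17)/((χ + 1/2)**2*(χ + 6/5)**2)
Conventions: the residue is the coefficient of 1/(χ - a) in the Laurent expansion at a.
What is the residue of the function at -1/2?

At the order-2 pole -1/2 set g(χ) = (χ - (-1/2))^2*f(χ) = (16/21 - 9*χ/17)/(χ + 6/5)**2.
Order-2 pole: residue = g'(a); g'(-1/2) = -50900/7203, so the residue is -50900/7203.

The residue is -50900/7203.


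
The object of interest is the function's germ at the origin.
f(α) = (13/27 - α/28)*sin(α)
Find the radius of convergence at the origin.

The radius of convergence is infinite.

The factor sin(α) is entire and contributes no finite singular point.
The polynomial part has no poles.
No finite singular points: the Taylor series at 0 converges everywhere.


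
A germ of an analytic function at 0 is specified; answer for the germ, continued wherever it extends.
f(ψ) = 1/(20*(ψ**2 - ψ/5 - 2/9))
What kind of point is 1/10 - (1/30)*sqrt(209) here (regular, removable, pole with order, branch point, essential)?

The denominator factor ψ**2 - ψ/5 - 2/9 vanishes at 1/10 - (1/30)*sqrt(209) and appears to the power 1; the numerator there equals 1/20, nonzero, and no other factor vanishes.
Hence a pole whose order is the multiplicity, 1.

The point is a pole of order 1.


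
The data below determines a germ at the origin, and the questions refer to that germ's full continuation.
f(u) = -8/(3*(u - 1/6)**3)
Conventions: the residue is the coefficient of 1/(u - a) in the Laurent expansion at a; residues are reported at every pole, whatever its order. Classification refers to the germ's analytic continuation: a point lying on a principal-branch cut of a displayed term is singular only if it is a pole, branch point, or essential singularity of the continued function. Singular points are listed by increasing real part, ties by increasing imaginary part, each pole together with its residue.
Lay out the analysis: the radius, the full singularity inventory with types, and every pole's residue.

Radius of convergence at 0: 1/6.
At 1/6: a pole of order 3; residue 0.

Denominator factor (u - 1/6)^3: pole of order 3 at 1/6, modulus 1/6.
The radius of convergence is the smallest modulus among the singular points: 1/6.
At the order-3 pole 1/6 set g(u) = (u - (1/6))^3*f(u) = -8/3.
Order-3 pole: residue = g''(a)/2; g''(1/6) = 0, so the residue is 0.


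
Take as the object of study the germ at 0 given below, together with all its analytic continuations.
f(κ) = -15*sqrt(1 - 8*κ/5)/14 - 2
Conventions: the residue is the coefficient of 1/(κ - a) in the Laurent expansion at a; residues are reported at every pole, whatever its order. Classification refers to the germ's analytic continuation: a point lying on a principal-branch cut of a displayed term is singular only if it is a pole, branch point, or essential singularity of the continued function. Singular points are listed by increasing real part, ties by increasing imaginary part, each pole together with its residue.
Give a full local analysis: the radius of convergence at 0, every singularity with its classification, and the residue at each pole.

Branch term (-15/14)*sqrt(1 - κ/(5/8)): its argument vanishes at κ = 5/8, a square-root branch point, modulus 5/8.
The radius of convergence is the smallest modulus among the singular points: 5/8.

Radius of convergence at 0: 5/8.
At 5/8: an algebraic (square-root) branch point.


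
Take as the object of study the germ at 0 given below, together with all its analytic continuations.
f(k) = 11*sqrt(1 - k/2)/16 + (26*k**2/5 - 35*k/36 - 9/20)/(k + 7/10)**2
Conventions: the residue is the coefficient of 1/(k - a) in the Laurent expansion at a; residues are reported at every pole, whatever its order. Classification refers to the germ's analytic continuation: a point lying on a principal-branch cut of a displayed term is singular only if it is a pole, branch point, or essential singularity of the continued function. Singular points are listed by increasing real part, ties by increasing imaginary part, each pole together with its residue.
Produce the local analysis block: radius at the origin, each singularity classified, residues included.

Radius of convergence at 0: 7/10.
At -7/10: a pole of order 2; residue -7427/900.
At 2: an algebraic (square-root) branch point.

Denominator factor (k + 7/10)^2: pole of order 2 at -7/10, modulus 7/10.
Branch term (11/16)*sqrt(1 - k/(2)): its argument vanishes at k = 2, a square-root branch point, modulus 2.
The radius of convergence is the smallest modulus among the singular points: 7/10.
The branch term is analytic at -7/10 and contributes nothing to the residue; only the rational part matters.
At the order-2 pole -7/10 set g(k) = (k - (-7/10))^2*(rational part) = 26*k**2/5 - 35*k/36 - 9/20.
Order-2 pole: residue = g'(a); g'(-7/10) = -7427/900, so the residue is -7427/900.
List the singular points by increasing real part (a conjugate pair: the negative imaginary part first).


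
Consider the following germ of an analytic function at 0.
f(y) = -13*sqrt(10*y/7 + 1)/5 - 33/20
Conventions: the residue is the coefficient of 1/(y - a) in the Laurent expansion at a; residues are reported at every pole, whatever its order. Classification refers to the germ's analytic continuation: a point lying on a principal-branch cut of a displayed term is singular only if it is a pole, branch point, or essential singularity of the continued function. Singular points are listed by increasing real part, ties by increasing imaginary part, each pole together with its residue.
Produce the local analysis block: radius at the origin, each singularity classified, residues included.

Branch term (-13/5)*sqrt(1 - y/(-7/10)): its argument vanishes at y = -7/10, a square-root branch point, modulus 7/10.
The radius of convergence is the smallest modulus among the singular points: 7/10.

Radius of convergence at 0: 7/10.
At -7/10: an algebraic (square-root) branch point.


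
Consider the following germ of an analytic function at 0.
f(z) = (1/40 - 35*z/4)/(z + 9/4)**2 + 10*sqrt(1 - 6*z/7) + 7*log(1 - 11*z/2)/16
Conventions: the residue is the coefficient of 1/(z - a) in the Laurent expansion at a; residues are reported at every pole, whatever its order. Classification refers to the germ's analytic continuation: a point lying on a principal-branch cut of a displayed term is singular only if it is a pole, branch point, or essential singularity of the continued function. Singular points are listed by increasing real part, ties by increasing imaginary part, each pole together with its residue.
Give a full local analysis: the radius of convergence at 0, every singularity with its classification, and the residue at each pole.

Denominator factor (z + 9/4)^2: pole of order 2 at -9/4, modulus 9/4.
Branch term (7/16)*log(1 - z/(2/11)): its argument vanishes at z = 2/11, a logarithmic branch point, modulus 2/11.
Branch term (10)*sqrt(1 - z/(7/6)): its argument vanishes at z = 7/6, a square-root branch point, modulus 7/6.
The radius of convergence is the smallest modulus among the singular points: 2/11.
The branch terms are analytic at -9/4 and contribute nothing to the residue; only the rational part matters.
At the order-2 pole -9/4 set g(z) = (z - (-9/4))^2*(rational part) = 1/40 - 35*z/4.
Order-2 pole: residue = g'(a); g'(-9/4) = -35/4, so the residue is -35/4.
List the singular points by increasing real part (a conjugate pair: the negative imaginary part first).

Radius of convergence at 0: 2/11.
At -9/4: a pole of order 2; residue -35/4.
At 2/11: a logarithmic branch point.
At 7/6: an algebraic (square-root) branch point.


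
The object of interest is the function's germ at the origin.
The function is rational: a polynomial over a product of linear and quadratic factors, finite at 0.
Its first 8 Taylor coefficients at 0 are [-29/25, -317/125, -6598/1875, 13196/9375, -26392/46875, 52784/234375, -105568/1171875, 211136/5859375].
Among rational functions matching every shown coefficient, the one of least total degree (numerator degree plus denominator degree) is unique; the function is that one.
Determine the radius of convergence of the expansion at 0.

No rational of total degree below 3 reproduces all 8 coefficients; solving the [2/1] Pade equations on them gives f(ζ) = (-34*ζ**2/3 - 15*ζ/2 - 29/10)/(ζ + 5/2), whose expansion matches every shown term.
Denominator factor (ζ + 5/2): pole of order 1 at -5/2, modulus 5/2.
The radius of convergence is the smallest modulus among the singular points: 5/2.

The radius of convergence is 5/2.


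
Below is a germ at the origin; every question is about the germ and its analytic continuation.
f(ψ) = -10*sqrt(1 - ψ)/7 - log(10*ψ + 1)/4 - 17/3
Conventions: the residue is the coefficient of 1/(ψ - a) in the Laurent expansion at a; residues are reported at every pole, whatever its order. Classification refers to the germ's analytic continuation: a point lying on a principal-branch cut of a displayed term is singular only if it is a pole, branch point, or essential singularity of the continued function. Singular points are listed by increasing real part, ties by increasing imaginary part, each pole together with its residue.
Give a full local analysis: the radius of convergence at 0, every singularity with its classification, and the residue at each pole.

Branch term (-1/4)*log(1 - ψ/(-1/10)): its argument vanishes at ψ = -1/10, a logarithmic branch point, modulus 1/10.
Branch term (-10/7)*sqrt(1 - ψ/(1)): its argument vanishes at ψ = 1, a square-root branch point, modulus 1.
The radius of convergence is the smallest modulus among the singular points: 1/10.
List the singular points by increasing real part (a conjugate pair: the negative imaginary part first).

Radius of convergence at 0: 1/10.
At -1/10: a logarithmic branch point.
At 1: an algebraic (square-root) branch point.


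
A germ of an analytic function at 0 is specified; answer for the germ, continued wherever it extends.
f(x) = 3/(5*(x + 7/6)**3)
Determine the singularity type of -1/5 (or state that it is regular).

Denominator factors: x + 7/6 = 29/30 at x = -1/5 — none vanishes.
So the germ continues analytically to -1/5.

The point is a regular point.


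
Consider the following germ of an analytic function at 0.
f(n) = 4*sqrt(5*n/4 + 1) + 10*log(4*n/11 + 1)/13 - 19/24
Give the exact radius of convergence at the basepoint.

Branch term (10/13)*log(1 - n/(-11/4)): its argument vanishes at n = -11/4, a logarithmic branch point, modulus 11/4.
Branch term (4)*sqrt(1 - n/(-4/5)): its argument vanishes at n = -4/5, a square-root branch point, modulus 4/5.
The radius of convergence is the smallest modulus among the singular points: 4/5.

The radius of convergence is 4/5.


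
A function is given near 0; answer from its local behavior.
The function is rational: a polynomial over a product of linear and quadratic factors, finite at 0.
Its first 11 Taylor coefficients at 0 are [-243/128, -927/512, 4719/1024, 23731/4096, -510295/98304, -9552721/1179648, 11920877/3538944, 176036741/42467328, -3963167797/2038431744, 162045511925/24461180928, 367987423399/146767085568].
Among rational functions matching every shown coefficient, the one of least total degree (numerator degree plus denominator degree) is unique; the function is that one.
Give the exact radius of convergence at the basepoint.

The radius of convergence is (1/3)*sqrt(6).

No rational of total degree below 9 reproduces all 11 coefficients; solving the [1/8] Pade equations on them gives f(η) = (17*η/9 - 3)/((η**2 - η + 4/3)**3*(η**2 + 4*η/9 + 2/3)), whose expansion matches every shown term.
Denominator factor (η**2 + 4*η/9 + 2/3): discriminant -200/81, complex-conjugate roots (-2/9) + ((5/9)*sqrt(2))*i and (-2/9) - ((5/9)*sqrt(2))*i; poles of order 1, moduli (1/3)*sqrt(6) and (1/3)*sqrt(6).
Denominator factor (η**2 - η + 4/3)^3: discriminant -13/3, complex-conjugate roots (1/2) + ((1/6)*sqrt(39))*i and (1/2) - ((1/6)*sqrt(39))*i; poles of order 3, moduli (2/3)*sqrt(3) and (2/3)*sqrt(3).
The radius of convergence is the smallest modulus among the singular points: (1/3)*sqrt(6).


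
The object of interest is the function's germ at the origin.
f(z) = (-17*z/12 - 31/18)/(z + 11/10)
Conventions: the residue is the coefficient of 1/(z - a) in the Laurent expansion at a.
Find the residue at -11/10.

The residue is -59/360.

At the order-1 pole -11/10 set g(z) = (z - (-11/10))*f(z) = -17*z/12 - 31/18.
Simple pole: residue = g(a) at a = -11/10, which is -59/360.


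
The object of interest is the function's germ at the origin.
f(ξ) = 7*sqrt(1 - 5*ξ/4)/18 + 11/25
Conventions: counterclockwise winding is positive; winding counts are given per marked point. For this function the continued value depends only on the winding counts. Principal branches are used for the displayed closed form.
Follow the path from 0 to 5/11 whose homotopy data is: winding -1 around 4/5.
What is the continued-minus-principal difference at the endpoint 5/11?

Continued minus principal equals -(7/198)*sqrt(209).

The rational part is single-valued and drops out of the difference; each branch term changes only by its own monodromy.
(7/18)*sqrt(1 - ξ/(4/5)): winding -1 is odd, the square root flips sign, contributing -2*(7/18)*sqrt(1 - (5/11)/(4/5)) = -2*(7/18)*sqrt(19/44) = -(7/198)*sqrt(209).
Summing the contributions at ξ = 5/11 gives -(7/198)*sqrt(209).


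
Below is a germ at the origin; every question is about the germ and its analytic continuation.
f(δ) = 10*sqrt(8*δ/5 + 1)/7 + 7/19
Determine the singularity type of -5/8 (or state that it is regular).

The term (10/7)*sqrt(1 - δ/(-5/8)) has argument 1 - -5/8/(-5/8) = 0 at -5/8: a square-root (algebraic, two-sheeted) branch point; the remaining terms are analytic or single-valued there.

The point is an algebraic (square-root) branch point.


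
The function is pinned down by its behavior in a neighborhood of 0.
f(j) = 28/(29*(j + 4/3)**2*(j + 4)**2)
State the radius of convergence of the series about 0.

The radius of convergence is 4/3.

Denominator factor (j + 4)^2: pole of order 2 at -4, modulus 4.
Denominator factor (j + 4/3)^2: pole of order 2 at -4/3, modulus 4/3.
The radius of convergence is the smallest modulus among the singular points: 4/3.


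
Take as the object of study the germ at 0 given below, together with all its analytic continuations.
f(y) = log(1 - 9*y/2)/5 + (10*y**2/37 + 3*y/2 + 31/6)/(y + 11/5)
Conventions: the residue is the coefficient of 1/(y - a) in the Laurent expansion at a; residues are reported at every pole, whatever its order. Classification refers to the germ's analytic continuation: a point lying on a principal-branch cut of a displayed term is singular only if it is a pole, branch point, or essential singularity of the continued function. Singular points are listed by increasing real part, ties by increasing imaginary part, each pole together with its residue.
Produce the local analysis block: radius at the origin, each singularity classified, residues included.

Denominator factor (y + 11/5): pole of order 1 at -11/5, modulus 11/5.
Branch term (1/5)*log(1 - y/(2/9)): its argument vanishes at y = 2/9, a logarithmic branch point, modulus 2/9.
The radius of convergence is the smallest modulus among the singular points: 2/9.
The branch term is analytic at -11/5 and contributes nothing to the residue; only the rational part matters.
At the order-1 pole -11/5 set g(y) = (y - (-11/5))*(rational part) = 10*y**2/37 + 3*y/2 + 31/6.
Simple pole: residue = g(a) at a = -11/5, which is 1762/555.
List the singular points by increasing real part (a conjugate pair: the negative imaginary part first).

Radius of convergence at 0: 2/9.
At -11/5: a pole of order 1; residue 1762/555.
At 2/9: a logarithmic branch point.


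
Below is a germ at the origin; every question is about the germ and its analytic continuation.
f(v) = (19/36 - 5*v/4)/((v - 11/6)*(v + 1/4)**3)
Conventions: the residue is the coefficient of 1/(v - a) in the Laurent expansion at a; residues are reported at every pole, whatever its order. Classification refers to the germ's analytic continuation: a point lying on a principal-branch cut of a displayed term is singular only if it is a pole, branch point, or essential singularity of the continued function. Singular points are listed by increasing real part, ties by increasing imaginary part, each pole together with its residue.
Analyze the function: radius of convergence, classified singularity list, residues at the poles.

Denominator factor (v - 11/6): pole of order 1 at 11/6, modulus 11/6.
Denominator factor (v + 1/4)^3: pole of order 3 at -1/4, modulus 1/4.
The radius of convergence is the smallest modulus among the singular points: 1/4.
At the order-3 pole -1/4 set g(v) = (v - (-1/4))^3*f(v) = (19/36 - 5*v/4)/(v - 11/6).
Order-3 pole: residue = g''(a)/2; g''(-1/4) = 6096/15625, so the residue is 3048/15625.
At the order-1 pole 11/6 set g(v) = (v - (11/6))*f(v) = (19/36 - 5*v/4)/(v + 1/4)**3.
Simple pole: residue = g(a) at a = 11/6, which is -3048/15625.
List the singular points by increasing real part (a conjugate pair: the negative imaginary part first).

Radius of convergence at 0: 1/4.
At -1/4: a pole of order 3; residue 3048/15625.
At 11/6: a pole of order 1; residue -3048/15625.


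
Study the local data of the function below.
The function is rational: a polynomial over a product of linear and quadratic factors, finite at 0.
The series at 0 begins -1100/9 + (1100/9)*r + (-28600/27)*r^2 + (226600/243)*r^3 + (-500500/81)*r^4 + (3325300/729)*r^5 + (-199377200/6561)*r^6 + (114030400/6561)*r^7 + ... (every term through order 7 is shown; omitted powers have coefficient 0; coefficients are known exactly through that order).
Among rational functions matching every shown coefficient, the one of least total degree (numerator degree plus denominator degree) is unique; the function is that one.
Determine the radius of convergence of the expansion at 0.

The radius of convergence is 1/2.

No rational of total degree below 5 reproduces all 8 coefficients; solving the [0/5] Pade equations on them gives f(r) = -33/(5*(r - 1/2)**2*(r + 3/5)**3), whose expansion matches every shown term.
Denominator factor (r - 1/2)^2: pole of order 2 at 1/2, modulus 1/2.
Denominator factor (r + 3/5)^3: pole of order 3 at -3/5, modulus 3/5.
The radius of convergence is the smallest modulus among the singular points: 1/2.
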